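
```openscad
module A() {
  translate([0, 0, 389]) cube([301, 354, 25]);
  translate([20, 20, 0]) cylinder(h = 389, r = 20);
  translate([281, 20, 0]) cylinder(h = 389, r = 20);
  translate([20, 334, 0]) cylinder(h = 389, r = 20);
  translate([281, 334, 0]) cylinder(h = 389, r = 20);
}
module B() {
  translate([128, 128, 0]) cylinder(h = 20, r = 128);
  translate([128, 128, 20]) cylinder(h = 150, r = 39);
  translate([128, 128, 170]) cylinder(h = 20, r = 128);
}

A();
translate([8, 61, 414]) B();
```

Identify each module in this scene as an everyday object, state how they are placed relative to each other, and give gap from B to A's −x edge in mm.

The spool's min-x is at 8; the stool's min-x is 0; gap = 8 mm.

A is a stool. B is a spool. The spool is on top of the stool. The gap from the spool to the stool's −x edge is 8 mm.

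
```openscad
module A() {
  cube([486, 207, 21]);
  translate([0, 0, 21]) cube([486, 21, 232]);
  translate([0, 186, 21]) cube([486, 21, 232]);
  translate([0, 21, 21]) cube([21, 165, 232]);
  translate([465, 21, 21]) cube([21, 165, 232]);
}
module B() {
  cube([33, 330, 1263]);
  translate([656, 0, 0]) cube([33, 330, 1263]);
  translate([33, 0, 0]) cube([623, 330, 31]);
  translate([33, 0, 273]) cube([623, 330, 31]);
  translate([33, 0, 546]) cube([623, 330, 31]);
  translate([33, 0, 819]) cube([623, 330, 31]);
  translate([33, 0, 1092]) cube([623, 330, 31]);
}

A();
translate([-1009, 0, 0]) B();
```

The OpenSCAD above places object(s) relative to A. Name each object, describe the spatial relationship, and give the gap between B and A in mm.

The bookshelf's nearest face is 320 mm from the open box's −x face.

A is an open box. B is a bookshelf. The bookshelf is on the floor beside the open box on its −x side. The gap between the bookshelf and the open box is 320 mm.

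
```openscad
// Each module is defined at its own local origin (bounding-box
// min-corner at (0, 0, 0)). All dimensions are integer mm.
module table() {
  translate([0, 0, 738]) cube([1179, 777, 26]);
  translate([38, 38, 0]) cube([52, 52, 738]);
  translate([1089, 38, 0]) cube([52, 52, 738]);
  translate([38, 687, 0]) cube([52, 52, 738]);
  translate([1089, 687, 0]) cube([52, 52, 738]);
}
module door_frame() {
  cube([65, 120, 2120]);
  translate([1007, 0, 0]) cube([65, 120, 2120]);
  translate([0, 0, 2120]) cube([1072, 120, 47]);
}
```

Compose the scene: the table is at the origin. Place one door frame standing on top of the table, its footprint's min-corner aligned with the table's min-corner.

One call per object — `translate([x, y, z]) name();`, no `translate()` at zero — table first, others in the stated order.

table();
translate([0, 0, 764]) door_frame();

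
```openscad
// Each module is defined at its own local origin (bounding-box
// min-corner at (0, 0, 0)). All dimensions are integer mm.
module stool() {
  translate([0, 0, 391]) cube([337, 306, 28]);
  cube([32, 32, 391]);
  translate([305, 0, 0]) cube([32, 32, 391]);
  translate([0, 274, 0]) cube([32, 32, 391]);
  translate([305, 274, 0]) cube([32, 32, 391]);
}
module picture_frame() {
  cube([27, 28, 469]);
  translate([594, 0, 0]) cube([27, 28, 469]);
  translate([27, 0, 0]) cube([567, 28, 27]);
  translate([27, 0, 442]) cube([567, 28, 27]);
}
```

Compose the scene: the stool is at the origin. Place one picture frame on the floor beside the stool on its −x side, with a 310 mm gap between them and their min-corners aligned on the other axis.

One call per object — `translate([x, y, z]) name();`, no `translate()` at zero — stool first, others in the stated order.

stool();
translate([-931, 0, 0]) picture_frame();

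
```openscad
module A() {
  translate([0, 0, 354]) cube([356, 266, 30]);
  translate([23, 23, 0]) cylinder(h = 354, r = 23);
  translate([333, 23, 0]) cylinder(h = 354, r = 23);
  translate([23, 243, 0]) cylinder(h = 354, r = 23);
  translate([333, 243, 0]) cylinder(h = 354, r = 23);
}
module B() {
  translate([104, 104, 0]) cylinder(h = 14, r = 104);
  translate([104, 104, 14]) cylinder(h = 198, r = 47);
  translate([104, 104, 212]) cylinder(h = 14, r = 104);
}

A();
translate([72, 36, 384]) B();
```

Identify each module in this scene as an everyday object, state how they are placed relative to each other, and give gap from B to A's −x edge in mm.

A is a stool. B is a spool. The spool is on top of the stool. The gap from the spool to the stool's −x edge is 72 mm.

The spool's min-x is at 72; the stool's min-x is 0; gap = 72 mm.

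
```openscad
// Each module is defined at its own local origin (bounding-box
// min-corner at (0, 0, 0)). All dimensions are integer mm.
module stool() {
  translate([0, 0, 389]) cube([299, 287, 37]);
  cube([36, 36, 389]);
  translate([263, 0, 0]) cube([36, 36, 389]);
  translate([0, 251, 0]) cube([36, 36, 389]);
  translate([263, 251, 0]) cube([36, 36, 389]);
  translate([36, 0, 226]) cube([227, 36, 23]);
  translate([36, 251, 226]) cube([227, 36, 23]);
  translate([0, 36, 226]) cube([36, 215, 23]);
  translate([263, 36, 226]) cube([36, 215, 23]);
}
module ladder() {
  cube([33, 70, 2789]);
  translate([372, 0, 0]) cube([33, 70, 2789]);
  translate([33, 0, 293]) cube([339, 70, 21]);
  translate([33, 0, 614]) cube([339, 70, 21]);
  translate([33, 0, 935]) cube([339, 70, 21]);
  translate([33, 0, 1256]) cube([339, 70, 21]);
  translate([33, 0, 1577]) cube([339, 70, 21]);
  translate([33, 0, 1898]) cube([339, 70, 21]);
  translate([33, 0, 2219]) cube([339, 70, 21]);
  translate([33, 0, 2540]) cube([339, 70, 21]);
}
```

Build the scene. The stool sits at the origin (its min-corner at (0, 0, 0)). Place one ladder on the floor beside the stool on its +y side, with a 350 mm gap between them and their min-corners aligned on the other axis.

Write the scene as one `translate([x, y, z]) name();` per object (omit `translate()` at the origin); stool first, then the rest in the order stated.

stool();
translate([0, 637, 0]) ladder();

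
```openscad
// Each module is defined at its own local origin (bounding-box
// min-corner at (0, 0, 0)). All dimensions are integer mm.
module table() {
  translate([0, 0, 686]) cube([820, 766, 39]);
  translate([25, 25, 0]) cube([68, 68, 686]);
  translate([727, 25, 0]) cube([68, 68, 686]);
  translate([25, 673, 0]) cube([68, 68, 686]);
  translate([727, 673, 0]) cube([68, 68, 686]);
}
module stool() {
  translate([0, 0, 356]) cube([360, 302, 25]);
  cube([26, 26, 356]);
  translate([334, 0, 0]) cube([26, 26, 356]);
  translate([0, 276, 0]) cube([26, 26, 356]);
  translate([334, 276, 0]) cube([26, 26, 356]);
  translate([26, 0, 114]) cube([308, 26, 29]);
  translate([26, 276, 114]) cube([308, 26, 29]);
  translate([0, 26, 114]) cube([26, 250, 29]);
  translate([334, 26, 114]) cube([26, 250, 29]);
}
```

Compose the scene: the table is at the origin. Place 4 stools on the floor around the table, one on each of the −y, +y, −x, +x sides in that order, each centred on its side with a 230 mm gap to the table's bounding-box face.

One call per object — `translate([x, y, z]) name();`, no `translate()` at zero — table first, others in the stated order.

table();
translate([230, -532, 0]) stool();
translate([230, 996, 0]) stool();
translate([-590, 232, 0]) stool();
translate([1050, 232, 0]) stool();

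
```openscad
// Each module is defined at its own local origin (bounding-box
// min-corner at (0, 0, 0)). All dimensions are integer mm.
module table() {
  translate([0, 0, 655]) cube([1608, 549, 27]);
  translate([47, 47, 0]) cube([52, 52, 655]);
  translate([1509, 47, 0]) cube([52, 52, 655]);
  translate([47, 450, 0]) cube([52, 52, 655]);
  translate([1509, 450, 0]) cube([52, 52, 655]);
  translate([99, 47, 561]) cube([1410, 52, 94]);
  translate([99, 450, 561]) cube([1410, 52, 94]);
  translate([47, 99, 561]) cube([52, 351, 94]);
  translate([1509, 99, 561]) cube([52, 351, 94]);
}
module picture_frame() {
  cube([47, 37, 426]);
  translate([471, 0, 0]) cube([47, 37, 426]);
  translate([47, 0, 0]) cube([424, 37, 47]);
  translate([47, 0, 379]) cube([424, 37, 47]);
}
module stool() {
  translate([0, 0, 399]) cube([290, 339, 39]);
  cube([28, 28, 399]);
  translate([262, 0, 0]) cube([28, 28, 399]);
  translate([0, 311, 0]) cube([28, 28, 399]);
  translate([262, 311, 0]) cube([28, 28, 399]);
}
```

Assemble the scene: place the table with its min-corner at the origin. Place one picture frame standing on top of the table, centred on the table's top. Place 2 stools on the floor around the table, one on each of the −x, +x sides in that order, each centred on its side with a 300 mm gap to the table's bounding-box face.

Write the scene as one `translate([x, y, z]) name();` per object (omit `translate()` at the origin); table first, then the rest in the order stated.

table();
translate([545, 256, 682]) picture_frame();
translate([-590, 105, 0]) stool();
translate([1908, 105, 0]) stool();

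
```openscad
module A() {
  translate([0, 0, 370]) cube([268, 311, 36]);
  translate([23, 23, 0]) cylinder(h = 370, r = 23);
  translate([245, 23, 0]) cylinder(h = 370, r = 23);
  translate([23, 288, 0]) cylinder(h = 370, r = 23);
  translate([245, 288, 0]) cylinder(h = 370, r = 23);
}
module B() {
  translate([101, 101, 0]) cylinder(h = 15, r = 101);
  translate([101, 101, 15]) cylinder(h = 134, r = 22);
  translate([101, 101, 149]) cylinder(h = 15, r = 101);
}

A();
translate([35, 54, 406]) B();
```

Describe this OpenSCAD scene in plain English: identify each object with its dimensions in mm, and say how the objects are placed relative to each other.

A is a four-legged stool. The seat is 268×311 mm, 36 mm thick, top at z = 406 mm. It stands on four round legs, each 46 mm in diameter, from z = 0 to the seat underside, each leg's axis is inset half a diameter from the nearest pair of seat edges (so the leg's bounding box is flush with the corner).

B is a spool: two coaxial disc flanges of radius 101 mm and thickness 15 mm, joined by a core cylinder of radius 22 mm and height 134 mm. The lower flange rests on z = 0 and the three cylinders share a vertical axis.

The spool is on top of the stool.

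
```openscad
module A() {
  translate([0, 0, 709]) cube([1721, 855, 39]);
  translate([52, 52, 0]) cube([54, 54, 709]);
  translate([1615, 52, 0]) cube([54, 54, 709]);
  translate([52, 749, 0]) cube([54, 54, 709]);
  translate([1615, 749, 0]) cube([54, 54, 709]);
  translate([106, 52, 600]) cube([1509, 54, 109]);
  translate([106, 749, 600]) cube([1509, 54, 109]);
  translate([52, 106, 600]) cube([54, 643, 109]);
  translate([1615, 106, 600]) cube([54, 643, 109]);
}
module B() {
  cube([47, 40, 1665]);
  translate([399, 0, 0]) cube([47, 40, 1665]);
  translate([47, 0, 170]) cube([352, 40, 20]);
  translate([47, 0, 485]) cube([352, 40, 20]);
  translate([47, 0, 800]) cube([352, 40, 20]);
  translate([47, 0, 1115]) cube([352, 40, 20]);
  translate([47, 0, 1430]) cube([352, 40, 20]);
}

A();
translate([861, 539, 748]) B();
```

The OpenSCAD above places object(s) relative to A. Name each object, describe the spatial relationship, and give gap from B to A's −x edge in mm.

A is a table. B is a ladder. The ladder is on top of the table. The gap from the ladder to the table's −x edge is 861 mm.

The ladder's min-x is at 861; the table's min-x is 0; gap = 861 mm.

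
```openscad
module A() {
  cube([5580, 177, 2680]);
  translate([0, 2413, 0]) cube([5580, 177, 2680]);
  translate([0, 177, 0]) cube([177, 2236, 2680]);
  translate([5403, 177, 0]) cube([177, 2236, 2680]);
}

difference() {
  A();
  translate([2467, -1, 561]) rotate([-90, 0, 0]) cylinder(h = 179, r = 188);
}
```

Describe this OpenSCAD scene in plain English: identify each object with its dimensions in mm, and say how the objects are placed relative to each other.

A is the wall frame of a small rectangular building: four walls, each 2680 mm tall and 177 mm thick, enclosing a footprint 5580 mm (x) by 2590 mm (y) outside-to-outside, with no floor or roof. The front and back walls (the −y and +y sides) span the full width; the two side walls fit between them.

The house frame has a circular hole of radius 188 mm through its front wall, centred at (x = 2467, z = 561).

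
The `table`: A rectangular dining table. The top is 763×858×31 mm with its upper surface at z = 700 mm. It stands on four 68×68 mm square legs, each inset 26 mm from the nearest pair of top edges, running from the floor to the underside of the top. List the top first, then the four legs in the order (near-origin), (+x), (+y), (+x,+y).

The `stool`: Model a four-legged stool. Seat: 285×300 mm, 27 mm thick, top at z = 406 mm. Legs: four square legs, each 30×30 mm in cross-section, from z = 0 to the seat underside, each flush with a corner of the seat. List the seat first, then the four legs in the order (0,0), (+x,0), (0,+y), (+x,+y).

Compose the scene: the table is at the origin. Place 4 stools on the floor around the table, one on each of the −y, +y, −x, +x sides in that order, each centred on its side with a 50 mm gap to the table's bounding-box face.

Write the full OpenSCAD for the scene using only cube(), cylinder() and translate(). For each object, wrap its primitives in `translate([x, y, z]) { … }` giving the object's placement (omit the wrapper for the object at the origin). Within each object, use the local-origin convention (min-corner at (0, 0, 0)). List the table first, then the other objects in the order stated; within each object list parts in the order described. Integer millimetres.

translate([0, 0, 669]) cube([763, 858, 31]);
translate([26, 26, 0]) cube([68, 68, 669]);
translate([669, 26, 0]) cube([68, 68, 669]);
translate([26, 764, 0]) cube([68, 68, 669]);
translate([669, 764, 0]) cube([68, 68, 669]);
translate([239, -350, 0]) {
  translate([0, 0, 379]) cube([285, 300, 27]);
  cube([30, 30, 379]);
  translate([255, 0, 0]) cube([30, 30, 379]);
  translate([0, 270, 0]) cube([30, 30, 379]);
  translate([255, 270, 0]) cube([30, 30, 379]);
}
translate([239, 908, 0]) {
  translate([0, 0, 379]) cube([285, 300, 27]);
  cube([30, 30, 379]);
  translate([255, 0, 0]) cube([30, 30, 379]);
  translate([0, 270, 0]) cube([30, 30, 379]);
  translate([255, 270, 0]) cube([30, 30, 379]);
}
translate([-335, 279, 0]) {
  translate([0, 0, 379]) cube([285, 300, 27]);
  cube([30, 30, 379]);
  translate([255, 0, 0]) cube([30, 30, 379]);
  translate([0, 270, 0]) cube([30, 30, 379]);
  translate([255, 270, 0]) cube([30, 30, 379]);
}
translate([813, 279, 0]) {
  translate([0, 0, 379]) cube([285, 300, 27]);
  cube([30, 30, 379]);
  translate([255, 0, 0]) cube([30, 30, 379]);
  translate([0, 270, 0]) cube([30, 30, 379]);
  translate([255, 270, 0]) cube([30, 30, 379]);
}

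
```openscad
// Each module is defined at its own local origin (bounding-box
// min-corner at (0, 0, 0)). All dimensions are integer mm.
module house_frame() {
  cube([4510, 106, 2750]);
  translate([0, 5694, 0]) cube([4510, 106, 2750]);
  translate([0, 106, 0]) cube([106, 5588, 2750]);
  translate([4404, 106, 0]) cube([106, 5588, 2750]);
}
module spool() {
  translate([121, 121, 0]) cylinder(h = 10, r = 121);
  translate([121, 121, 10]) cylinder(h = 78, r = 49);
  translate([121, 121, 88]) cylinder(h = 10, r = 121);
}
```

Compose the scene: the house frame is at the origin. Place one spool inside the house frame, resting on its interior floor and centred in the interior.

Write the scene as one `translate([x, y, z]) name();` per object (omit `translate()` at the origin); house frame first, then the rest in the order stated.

house_frame();
translate([2134, 2779, 0]) spool();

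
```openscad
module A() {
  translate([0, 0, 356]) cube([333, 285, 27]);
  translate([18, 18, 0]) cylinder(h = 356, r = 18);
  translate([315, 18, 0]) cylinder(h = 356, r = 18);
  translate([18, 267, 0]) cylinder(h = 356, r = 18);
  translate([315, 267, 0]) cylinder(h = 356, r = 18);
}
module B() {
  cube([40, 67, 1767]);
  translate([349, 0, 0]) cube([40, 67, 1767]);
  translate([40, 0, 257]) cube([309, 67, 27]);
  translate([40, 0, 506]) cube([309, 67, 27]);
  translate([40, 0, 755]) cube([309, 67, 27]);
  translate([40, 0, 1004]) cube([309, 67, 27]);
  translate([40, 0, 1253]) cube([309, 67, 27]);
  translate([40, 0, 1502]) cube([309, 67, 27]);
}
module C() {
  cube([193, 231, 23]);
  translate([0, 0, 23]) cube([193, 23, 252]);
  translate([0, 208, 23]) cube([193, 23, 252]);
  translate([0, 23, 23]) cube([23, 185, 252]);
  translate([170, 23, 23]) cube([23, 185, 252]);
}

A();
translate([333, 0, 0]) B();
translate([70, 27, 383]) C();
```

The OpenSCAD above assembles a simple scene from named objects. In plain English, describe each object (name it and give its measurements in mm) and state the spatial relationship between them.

A is a four-legged stool. The seat is 333×285 mm, 27 mm thick, top at z = 383 mm. It stands on four round legs, each 36 mm in diameter, from z = 0 to the seat underside, each leg's axis is inset half a diameter from the nearest pair of seat edges (so the leg's bounding box is flush with the corner).

B is a straight ladder. Two 40×67 mm vertical rails, 1767 mm tall, stand 389 mm apart (outside-to-outside) with their front faces coplanar on the −y side. 6 rungs, each 67 mm deep and 27 mm tall, span between the inner faces of the rails, front faces flush with the rails. The lowest rung's underside is at z = 257 mm and rungs are spaced 249 mm apart (underside to underside).

C is an open-topped rectangular box: outside dimensions 193×231×275 mm, with a uniform wall and base thickness of 23 mm. The base is a full 193×231 slab on the floor; four walls sit on top of the base. The front and back walls (the −y and +y sides) span the full width; the two side walls fit between them.

The ladder is against the stool's +x side, with their −y faces flush. The open box is on top of the stool, centred.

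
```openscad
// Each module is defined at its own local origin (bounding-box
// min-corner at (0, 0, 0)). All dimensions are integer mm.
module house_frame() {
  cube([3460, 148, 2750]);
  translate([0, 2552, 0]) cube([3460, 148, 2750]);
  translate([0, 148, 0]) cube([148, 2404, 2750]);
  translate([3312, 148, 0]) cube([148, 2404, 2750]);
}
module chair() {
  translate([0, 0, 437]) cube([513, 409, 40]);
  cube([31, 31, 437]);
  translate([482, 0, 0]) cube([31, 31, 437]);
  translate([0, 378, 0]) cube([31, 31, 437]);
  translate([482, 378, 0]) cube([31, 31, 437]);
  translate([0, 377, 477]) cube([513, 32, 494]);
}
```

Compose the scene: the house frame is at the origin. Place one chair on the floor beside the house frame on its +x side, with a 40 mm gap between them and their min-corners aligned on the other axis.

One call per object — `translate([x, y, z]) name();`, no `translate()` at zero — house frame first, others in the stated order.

house_frame();
translate([3500, 0, 0]) chair();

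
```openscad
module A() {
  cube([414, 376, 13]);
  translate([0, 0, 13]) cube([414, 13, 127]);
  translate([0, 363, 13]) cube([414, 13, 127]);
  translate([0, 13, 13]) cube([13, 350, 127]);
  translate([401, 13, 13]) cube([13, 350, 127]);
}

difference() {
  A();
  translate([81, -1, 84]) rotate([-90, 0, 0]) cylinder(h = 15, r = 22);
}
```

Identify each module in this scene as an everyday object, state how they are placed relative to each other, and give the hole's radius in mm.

The subtracted cylinder has r = 22 mm.

A is an open box. The open box has a circular hole through its front wall. The hole's radius is 22 mm.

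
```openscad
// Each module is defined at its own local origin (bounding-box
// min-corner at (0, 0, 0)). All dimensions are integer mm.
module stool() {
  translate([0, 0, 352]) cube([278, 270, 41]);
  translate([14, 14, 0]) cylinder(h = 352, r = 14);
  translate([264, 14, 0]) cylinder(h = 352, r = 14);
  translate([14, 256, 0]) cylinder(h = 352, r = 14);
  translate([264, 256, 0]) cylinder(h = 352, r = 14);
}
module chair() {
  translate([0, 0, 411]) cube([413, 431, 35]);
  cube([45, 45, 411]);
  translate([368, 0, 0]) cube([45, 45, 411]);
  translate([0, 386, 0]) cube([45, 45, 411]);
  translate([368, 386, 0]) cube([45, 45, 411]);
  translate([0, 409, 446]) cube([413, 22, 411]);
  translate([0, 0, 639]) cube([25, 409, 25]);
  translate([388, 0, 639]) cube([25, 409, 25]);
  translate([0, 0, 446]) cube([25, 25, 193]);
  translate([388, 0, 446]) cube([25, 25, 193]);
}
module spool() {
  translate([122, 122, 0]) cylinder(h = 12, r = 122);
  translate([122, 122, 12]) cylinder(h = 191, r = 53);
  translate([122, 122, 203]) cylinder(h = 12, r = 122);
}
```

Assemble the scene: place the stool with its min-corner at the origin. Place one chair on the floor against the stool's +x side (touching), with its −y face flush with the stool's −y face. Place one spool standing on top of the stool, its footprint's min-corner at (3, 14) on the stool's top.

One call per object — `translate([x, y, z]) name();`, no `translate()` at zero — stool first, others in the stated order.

stool();
translate([278, 0, 0]) chair();
translate([3, 14, 393]) spool();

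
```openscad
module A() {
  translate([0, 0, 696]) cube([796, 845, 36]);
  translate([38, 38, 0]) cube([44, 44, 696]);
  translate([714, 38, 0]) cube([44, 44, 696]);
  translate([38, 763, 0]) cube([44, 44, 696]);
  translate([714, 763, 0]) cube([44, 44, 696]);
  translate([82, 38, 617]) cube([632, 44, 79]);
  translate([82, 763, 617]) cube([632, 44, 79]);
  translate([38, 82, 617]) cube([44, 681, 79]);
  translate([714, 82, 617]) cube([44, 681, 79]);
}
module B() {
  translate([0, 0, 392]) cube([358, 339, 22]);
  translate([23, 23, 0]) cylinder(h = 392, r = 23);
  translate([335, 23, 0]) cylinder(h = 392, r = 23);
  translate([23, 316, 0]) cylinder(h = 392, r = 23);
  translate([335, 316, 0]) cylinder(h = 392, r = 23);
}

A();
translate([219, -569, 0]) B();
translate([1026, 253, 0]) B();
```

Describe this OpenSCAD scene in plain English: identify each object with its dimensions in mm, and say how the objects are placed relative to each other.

A is a table: top 796 mm (x) × 845 mm (y), 36 mm thick, upper face at z = 732 mm, on four 44×44 mm square legs, each inset 38 mm from the nearest pair of top edges, running from z = 0 to the bottom of the top. Four apron rails, 44 mm thick and 79 mm tall, run between adjacent legs with their top edges flush with the underside of the top and their outer faces flush with the legs' outer faces.

B is a four-legged stool. The seat is a 358×339×22 mm slab whose top surface is at z = 414 mm; four round legs, each 46 mm in diameter, run from the floor (z = 0) to the underside of the seat, each leg's axis is inset half a diameter from the nearest pair of seat edges (so the leg's bounding box is flush with the corner).

Two stools sit around the table at the −y, +x sides.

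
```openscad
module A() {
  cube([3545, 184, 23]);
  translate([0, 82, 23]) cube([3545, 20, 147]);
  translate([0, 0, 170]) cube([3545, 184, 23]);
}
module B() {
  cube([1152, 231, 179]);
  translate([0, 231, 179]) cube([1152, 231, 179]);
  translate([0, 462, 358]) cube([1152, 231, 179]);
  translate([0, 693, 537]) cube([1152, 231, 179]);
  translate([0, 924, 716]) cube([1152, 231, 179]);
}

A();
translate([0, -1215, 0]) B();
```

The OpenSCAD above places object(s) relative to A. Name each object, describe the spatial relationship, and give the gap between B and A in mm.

A is an I-beam. B is a staircase. The staircase is on the floor beside the I-beam on its −y side. The gap between the staircase and the I-beam is 60 mm.

The staircase's nearest face is 60 mm from the I-beam's −y face.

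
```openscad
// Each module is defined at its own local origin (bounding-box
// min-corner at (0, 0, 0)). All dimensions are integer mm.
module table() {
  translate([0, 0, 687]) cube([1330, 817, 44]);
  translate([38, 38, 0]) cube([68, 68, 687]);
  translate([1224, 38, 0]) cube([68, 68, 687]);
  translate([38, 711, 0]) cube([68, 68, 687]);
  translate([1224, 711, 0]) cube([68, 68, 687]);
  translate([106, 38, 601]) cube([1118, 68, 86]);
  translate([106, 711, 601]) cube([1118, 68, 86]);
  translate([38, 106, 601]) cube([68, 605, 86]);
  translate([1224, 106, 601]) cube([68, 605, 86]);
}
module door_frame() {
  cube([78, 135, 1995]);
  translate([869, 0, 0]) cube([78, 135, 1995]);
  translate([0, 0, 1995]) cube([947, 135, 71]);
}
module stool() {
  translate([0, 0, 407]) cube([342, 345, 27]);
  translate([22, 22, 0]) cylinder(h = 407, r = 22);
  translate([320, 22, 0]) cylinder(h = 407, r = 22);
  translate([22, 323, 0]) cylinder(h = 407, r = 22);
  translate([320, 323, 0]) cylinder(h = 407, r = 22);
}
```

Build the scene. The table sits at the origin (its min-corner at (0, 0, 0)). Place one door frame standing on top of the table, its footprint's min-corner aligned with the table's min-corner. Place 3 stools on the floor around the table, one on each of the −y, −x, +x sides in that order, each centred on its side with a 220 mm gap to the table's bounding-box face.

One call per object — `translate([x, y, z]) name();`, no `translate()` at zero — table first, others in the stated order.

table();
translate([0, 0, 731]) door_frame();
translate([494, -565, 0]) stool();
translate([-562, 236, 0]) stool();
translate([1550, 236, 0]) stool();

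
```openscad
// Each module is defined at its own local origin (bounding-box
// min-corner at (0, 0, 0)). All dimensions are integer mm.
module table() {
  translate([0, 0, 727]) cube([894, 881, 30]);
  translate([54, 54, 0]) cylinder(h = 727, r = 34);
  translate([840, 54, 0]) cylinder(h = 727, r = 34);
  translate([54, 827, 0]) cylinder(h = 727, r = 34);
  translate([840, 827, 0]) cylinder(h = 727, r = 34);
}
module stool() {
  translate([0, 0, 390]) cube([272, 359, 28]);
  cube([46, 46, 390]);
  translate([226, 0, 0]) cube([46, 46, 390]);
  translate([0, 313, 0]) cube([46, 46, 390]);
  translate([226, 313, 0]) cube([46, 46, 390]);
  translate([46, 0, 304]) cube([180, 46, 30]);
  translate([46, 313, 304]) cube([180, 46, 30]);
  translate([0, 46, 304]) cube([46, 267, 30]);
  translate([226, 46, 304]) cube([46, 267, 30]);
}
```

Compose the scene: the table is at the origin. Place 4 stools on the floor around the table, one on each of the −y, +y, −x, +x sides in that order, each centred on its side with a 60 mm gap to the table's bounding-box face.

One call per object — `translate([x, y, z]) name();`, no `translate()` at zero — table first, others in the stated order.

table();
translate([311, -419, 0]) stool();
translate([311, 941, 0]) stool();
translate([-332, 261, 0]) stool();
translate([954, 261, 0]) stool();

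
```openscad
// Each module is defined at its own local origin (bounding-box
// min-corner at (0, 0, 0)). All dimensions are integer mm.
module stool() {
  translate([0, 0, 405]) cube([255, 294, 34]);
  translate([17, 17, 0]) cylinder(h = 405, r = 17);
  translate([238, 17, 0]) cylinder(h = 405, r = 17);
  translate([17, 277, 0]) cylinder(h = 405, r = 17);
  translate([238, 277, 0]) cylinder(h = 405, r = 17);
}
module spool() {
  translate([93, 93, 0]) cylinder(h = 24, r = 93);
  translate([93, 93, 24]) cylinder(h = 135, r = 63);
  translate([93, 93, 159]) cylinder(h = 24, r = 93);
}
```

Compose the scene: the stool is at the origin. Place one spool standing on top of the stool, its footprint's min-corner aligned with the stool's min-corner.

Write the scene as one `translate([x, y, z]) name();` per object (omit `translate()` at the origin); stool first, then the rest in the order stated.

stool();
translate([0, 0, 439]) spool();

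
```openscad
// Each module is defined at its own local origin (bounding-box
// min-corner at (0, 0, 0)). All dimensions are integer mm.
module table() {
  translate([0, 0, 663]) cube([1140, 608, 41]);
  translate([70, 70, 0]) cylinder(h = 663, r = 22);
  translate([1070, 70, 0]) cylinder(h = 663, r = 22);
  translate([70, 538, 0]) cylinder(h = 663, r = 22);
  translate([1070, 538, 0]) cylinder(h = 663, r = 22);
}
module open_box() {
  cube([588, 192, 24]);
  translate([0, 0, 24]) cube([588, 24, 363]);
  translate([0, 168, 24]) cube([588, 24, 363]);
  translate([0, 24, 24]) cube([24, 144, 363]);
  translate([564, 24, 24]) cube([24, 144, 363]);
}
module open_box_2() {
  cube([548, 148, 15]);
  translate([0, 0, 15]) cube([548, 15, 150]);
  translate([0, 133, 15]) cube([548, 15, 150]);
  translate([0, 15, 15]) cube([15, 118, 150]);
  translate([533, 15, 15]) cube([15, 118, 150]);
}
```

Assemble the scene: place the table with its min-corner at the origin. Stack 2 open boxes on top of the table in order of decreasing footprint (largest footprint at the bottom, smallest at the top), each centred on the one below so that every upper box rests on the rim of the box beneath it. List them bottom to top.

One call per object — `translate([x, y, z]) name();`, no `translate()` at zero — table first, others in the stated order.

table();
translate([276, 208, 704]) open_box();
translate([296, 230, 1091]) open_box_2();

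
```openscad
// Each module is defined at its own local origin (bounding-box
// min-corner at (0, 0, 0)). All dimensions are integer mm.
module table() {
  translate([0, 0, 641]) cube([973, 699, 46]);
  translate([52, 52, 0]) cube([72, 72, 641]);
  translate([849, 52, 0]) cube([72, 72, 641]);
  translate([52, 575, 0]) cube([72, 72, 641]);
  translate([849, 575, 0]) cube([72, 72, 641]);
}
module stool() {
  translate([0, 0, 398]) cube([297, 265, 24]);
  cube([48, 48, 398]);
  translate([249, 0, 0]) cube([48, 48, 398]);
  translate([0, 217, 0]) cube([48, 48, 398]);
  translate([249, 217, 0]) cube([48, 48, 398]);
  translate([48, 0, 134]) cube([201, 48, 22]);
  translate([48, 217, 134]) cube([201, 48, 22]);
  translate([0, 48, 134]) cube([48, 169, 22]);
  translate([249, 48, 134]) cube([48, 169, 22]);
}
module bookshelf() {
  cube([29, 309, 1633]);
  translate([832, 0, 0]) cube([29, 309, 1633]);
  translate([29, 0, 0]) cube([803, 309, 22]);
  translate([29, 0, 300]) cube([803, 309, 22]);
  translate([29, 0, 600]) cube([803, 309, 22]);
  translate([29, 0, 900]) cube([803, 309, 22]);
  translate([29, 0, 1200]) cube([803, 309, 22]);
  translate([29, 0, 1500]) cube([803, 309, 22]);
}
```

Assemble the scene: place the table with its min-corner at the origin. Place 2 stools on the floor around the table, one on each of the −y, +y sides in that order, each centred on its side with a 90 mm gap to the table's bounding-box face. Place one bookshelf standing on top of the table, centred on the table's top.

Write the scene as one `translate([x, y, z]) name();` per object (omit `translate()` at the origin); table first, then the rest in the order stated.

table();
translate([338, -355, 0]) stool();
translate([338, 789, 0]) stool();
translate([56, 195, 687]) bookshelf();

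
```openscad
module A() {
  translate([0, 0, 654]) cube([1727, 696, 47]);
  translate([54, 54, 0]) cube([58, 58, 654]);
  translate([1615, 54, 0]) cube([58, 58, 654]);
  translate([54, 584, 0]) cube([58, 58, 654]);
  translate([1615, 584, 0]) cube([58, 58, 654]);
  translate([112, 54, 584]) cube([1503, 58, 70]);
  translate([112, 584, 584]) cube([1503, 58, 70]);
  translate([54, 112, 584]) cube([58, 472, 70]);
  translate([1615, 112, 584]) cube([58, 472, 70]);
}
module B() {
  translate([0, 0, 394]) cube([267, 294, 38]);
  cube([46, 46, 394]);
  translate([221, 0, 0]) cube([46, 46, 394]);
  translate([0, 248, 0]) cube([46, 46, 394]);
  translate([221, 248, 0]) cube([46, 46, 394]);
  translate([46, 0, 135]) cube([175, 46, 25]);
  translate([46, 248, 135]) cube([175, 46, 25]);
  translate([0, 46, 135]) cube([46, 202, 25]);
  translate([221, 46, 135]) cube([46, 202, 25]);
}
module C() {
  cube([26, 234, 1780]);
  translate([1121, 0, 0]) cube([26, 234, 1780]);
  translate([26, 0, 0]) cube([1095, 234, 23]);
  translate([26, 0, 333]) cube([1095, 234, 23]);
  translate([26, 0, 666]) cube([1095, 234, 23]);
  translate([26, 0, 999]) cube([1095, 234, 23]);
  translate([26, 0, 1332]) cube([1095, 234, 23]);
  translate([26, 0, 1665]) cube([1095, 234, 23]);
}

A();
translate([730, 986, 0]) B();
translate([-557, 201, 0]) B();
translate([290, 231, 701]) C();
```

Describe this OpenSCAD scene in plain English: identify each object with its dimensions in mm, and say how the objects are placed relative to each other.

A is a table with a 1727×696 mm rectangular top, 47 mm thick, top surface at z = 701 mm, supported by four 58×58 mm square legs, each inset 54 mm from the nearest pair of top edges, running from the floor. Four apron rails, 58 mm thick and 70 mm tall, run between adjacent legs with their top edges flush with the underside of the top and their outer faces flush with the legs' outer faces.

B is a four-legged stool. The seat is 267×294 mm, 38 mm thick, top at z = 432 mm. It stands on four square legs, each 46×46 mm in cross-section, from z = 0 to the seat underside, each flush with a corner of the seat. Four stretchers, 46 mm wide and 25 mm tall, connect adjacent legs with their undersides at z = 135 mm, each running between the inner faces of the legs it joins and aligned with the legs' outer faces on the other axis.

C is a bookshelf 1147 mm wide overall, 234 mm deep and 1780 mm tall. The two sides are 26 mm thick vertical panels. 6 horizontal shelves of 23 mm thickness span between the inner faces of the sides; the lowest shelf sits on the floor and shelves are stacked with a clear vertical gap of 310 mm between each pair.

Two stools sit around the table at the +y, −x sides. The bookshelf is on top of the table, centred.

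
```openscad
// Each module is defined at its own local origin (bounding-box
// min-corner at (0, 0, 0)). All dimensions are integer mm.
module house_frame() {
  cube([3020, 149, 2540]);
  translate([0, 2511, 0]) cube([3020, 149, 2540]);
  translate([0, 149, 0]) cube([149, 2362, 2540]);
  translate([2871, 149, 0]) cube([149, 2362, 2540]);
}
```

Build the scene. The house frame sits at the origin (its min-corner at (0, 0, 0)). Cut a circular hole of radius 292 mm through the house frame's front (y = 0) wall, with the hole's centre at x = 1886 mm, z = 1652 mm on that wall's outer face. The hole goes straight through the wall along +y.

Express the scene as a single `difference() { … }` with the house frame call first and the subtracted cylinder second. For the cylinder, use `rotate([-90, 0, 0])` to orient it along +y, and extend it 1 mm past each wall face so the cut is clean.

difference() {
  house_frame();
  translate([1886, -1, 1652]) rotate([-90, 0, 0]) cylinder(h = 151, r = 292);
}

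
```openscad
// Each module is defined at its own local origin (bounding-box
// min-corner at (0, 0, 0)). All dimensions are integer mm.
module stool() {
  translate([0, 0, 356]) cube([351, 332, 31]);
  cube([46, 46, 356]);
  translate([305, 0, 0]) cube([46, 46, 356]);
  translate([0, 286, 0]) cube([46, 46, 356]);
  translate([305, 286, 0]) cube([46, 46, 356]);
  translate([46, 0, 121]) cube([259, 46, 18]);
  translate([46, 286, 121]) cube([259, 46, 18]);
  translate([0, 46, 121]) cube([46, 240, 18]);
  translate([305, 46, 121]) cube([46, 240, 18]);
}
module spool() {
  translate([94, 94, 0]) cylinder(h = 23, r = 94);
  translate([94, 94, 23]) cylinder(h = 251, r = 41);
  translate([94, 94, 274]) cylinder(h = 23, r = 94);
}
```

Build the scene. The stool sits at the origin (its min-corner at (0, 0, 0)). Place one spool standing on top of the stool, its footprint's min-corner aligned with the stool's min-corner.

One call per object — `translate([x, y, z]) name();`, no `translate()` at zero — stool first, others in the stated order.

stool();
translate([0, 0, 387]) spool();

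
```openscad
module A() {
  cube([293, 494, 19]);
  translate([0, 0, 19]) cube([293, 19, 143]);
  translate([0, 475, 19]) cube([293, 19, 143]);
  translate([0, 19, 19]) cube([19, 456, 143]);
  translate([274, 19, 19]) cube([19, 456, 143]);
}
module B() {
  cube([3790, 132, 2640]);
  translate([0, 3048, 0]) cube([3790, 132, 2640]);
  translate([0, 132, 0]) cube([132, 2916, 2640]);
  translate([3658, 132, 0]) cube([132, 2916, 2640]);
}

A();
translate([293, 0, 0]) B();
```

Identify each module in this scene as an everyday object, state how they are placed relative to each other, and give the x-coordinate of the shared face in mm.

The open box's +x face and the house frame's −x face are both at x = 293 mm.

A is an open box. B is a house frame. The house frame is against the open box's +x side, with their −y faces flush. The x-coordinate of the shared face is 293 mm.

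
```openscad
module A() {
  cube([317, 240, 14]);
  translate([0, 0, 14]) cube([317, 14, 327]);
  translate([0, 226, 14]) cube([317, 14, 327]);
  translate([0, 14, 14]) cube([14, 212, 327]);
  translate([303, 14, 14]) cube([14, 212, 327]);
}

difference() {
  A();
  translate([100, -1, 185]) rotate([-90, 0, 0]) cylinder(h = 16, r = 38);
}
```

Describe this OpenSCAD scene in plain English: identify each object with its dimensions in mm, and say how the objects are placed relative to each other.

A is an open-topped rectangular box: outside dimensions 317×240×341 mm, with a uniform wall and base thickness of 14 mm. The base is a full 317×240 slab on the floor; four walls sit on top of the base. The front and back walls (the −y and +y sides) span the full width; the two side walls fit between them.

The open box has a circular hole of radius 38 mm through its front wall, centred at (x = 100, z = 185).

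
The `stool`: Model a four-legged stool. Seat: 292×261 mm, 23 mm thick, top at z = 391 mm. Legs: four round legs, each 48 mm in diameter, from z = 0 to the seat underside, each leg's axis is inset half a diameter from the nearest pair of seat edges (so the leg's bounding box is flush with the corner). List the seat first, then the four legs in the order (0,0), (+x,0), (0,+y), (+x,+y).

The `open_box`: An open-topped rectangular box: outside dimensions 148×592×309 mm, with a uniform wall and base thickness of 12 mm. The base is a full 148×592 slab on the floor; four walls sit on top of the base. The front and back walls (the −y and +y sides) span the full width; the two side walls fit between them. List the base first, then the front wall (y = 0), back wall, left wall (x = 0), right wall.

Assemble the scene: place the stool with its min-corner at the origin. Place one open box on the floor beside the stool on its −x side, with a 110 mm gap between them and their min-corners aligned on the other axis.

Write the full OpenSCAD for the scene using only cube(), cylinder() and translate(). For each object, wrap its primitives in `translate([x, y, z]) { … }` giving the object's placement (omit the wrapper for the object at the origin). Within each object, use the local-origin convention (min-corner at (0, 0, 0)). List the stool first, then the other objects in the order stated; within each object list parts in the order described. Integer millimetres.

translate([0, 0, 368]) cube([292, 261, 23]);
translate([24, 24, 0]) cylinder(h = 368, r = 24);
translate([268, 24, 0]) cylinder(h = 368, r = 24);
translate([24, 237, 0]) cylinder(h = 368, r = 24);
translate([268, 237, 0]) cylinder(h = 368, r = 24);
translate([-258, 0, 0]) {
  cube([148, 592, 12]);
  translate([0, 0, 12]) cube([148, 12, 297]);
  translate([0, 580, 12]) cube([148, 12, 297]);
  translate([0, 12, 12]) cube([12, 568, 297]);
  translate([136, 12, 12]) cube([12, 568, 297]);
}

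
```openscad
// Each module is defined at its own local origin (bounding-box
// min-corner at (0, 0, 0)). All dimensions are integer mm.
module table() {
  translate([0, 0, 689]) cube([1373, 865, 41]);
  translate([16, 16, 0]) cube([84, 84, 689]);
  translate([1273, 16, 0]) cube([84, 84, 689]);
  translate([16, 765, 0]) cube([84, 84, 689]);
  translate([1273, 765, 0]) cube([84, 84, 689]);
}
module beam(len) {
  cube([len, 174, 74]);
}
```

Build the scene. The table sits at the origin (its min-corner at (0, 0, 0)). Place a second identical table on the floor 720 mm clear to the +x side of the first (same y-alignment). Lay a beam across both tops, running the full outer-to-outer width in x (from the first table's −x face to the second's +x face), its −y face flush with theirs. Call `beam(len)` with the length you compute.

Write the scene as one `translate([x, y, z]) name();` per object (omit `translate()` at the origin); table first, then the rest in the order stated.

table();
translate([2093, 0, 0]) table();
translate([0, 0, 730]) beam(3466);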